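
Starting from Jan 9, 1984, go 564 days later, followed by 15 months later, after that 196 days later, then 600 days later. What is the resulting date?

Counting forward 564 days from January 9, 1984:
January has 31 days, so 31 − 9 = 22 days remain after January 9, 1984; 564 − 22 = 542 left.
February 1984 has 29 days (1984 is a leap year): 542 − 29 = 513 left.
March 1984 has 31 days: 513 − 31 = 482 left.
April 1984 has 30 days: 482 − 30 = 452 left.
May 1984 has 31 days: 452 − 31 = 421 left.
June 1984 has 30 days: 421 − 30 = 391 left.
July 1984 has 31 days: 391 − 31 = 360 left.
August 1984 has 31 days: 360 − 31 = 329 left.
September 1984 has 30 days: 329 − 30 = 299 left.
October 1984 has 31 days: 299 − 31 = 268 left.
November 1984 has 30 days: 268 − 30 = 238 left.
December 1984 has 31 days: 238 − 31 = 207 left.
January 1985 has 31 days: 207 − 31 = 176 left.
February 1985 has 28 days (1985 is not a leap year): 176 − 28 = 148 left.
March 1985 has 31 days: 148 − 31 = 117 left.
April 1985 has 30 days: 117 − 30 = 87 left.
May 1985 has 31 days: 87 − 31 = 56 left.
June 1985 has 30 days: 56 − 30 = 26 left.
26 days into July 1985 → July 26, 1985.
Advancing 15 months from July 26, 1985:
month 7 + 15 = 22, which is month 10 of year 1986 → October 1986.
Day 26 is valid in October, giving October 26, 1986.
Advancing 196 days from October 26, 1986:
October has 31 days, so 31 − 26 = 5 days remain after October 26, 1986; 196 − 5 = 191 left.
November 1986 has 30 days: 191 − 30 = 161 left.
December 1986 has 31 days: 161 − 31 = 130 left.
January 1987 has 31 days: 130 − 31 = 99 left.
February 1987 has 28 days (1987 is not a leap year): 99 − 28 = 71 left.
March 1987 has 31 days: 71 − 31 = 40 left.
April 1987 has 30 days: 40 − 30 = 10 left.
10 days into May 1987 → May 10, 1987.
Counting forward 600 days from May 10, 1987:
May has 31 days, so 31 − 10 = 21 days remain after May 10, 1987; 600 − 21 = 579 left.
June 1987 has 30 days: 579 − 30 = 549 left.
July 1987 has 31 days: 549 − 31 = 518 left.
August 1987 has 31 days: 518 − 31 = 487 left.
September 1987 has 30 days: 487 − 30 = 457 left.
October 1987 has 31 days: 457 − 31 = 426 left.
November 1987 has 30 days: 426 − 30 = 396 left.
December 1987 has 31 days: 396 − 31 = 365 left.
January 1988 has 31 days: 365 − 31 = 334 left.
February 1988 has 29 days (1988 is a leap year): 334 − 29 = 305 left.
March 1988 has 31 days: 305 − 31 = 274 left.
April 1988 has 30 days: 274 − 30 = 244 left.
May 1988 has 31 days: 244 − 31 = 213 left.
June 1988 has 30 days: 213 − 30 = 183 left.
July 1988 has 31 days: 183 − 31 = 152 left.
August 1988 has 31 days: 152 − 31 = 121 left.
September 1988 has 30 days: 121 − 30 = 91 left.
October 1988 has 31 days: 91 − 31 = 60 left.
November 1988 has 30 days: 60 − 30 = 30 left.
30 days into December 1988 → December 30, 1988.

December 30, 1988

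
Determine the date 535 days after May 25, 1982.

Advancing 535 days from May 25, 1982.
May has 31 days, so 31 − 25 = 6 days remain after May 25, 1982; 535 − 6 = 529 left.
June 1982 has 30 days: 529 − 30 = 499 left.
July 1982 has 31 days: 499 − 31 = 468 left.
August 1982 has 31 days: 468 − 31 = 437 left.
September 1982 has 30 days: 437 − 30 = 407 left.
October 1982 has 31 days: 407 − 31 = 376 left.
November 1982 has 30 days: 376 − 30 = 346 left.
December 1982 has 31 days: 346 − 31 = 315 left.
January 1983 has 31 days: 315 − 31 = 284 left.
February 1983 has 28 days (1983 is not a leap year): 284 − 28 = 256 left.
March 1983 has 31 days: 256 − 31 = 225 left.
April 1983 has 30 days: 225 − 30 = 195 left.
May 1983 has 31 days: 195 − 31 = 164 left.
June 1983 has 30 days: 164 − 30 = 134 left.
July 1983 has 31 days: 134 − 31 = 103 left.
August 1983 has 31 days: 103 − 31 = 72 left.
September 1983 has 30 days: 72 − 30 = 42 left.
October 1983 has 31 days: 42 − 31 = 11 left.
11 days into November 1983 → November 11, 1983.

November 11, 1983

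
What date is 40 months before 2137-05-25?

January 25, 2134

Counting back 40 months from May 25, 2137.
month 5 − 40 = -35, which is month 1 of year 2134 → January 2134.
Day 25 is valid in January, giving January 25, 2134.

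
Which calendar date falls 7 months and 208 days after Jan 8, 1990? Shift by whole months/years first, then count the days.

Advancing 7 months and 208 days from January 8, 1990: first the month/year part, then the days.
month 1 + 7 = 8 → August 1990.
Day 8 is valid in August, giving August 8, 1990.
Now add 208 days from August 8, 1990.
August has 31 days, so 31 − 8 = 23 days remain after August 8, 1990; 208 − 23 = 185 left.
September 1990 has 30 days: 185 − 30 = 155 left.
October 1990 has 31 days: 155 − 31 = 124 left.
November 1990 has 30 days: 124 − 30 = 94 left.
December 1990 has 31 days: 94 − 31 = 63 left.
January 1991 has 31 days: 63 − 31 = 32 left.
February 1991 has 28 days (1991 is not a leap year): 32 − 28 = 4 left.
4 days into March 1991 → March 4, 1991.

March 4, 1991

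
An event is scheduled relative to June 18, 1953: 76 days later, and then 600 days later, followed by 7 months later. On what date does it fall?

November 25, 1955

Advancing 76 days from June 18, 1953:
June has 30 days, so 30 − 18 = 12 days remain after June 18, 1953; 76 − 12 = 64 left.
July 1953 has 31 days: 64 − 31 = 33 left.
August 1953 has 31 days: 33 − 31 = 2 left.
2 days into September 1953 → September 2, 1953.
Advancing 600 days from September 2, 1953:
September has 30 days, so 30 − 2 = 28 days remain after September 2, 1953; 600 − 28 = 572 left.
October 1953 has 31 days: 572 − 31 = 541 left.
November 1953 has 30 days: 541 − 30 = 511 left.
December 1953 has 31 days: 511 − 31 = 480 left.
January 1954 has 31 days: 480 − 31 = 449 left.
February 1954 has 28 days (1954 is not a leap year): 449 − 28 = 421 left.
March 1954 has 31 days: 421 − 31 = 390 left.
April 1954 has 30 days: 390 − 30 = 360 left.
May 1954 has 31 days: 360 − 31 = 329 left.
June 1954 has 30 days: 329 − 30 = 299 left.
July 1954 has 31 days: 299 − 31 = 268 left.
August 1954 has 31 days: 268 − 31 = 237 left.
September 1954 has 30 days: 237 − 30 = 207 left.
October 1954 has 31 days: 207 − 31 = 176 left.
November 1954 has 30 days: 176 − 30 = 146 left.
December 1954 has 31 days: 146 − 31 = 115 left.
January 1955 has 31 days: 115 − 31 = 84 left.
February 1955 has 28 days (1955 is not a leap year): 84 − 28 = 56 left.
March 1955 has 31 days: 56 − 31 = 25 left.
25 days into April 1955 → April 25, 1955.
Adding 7 months from April 25, 1955:
month 4 + 7 = 11 → November 1955.
Day 25 is valid in November, giving November 25, 1955.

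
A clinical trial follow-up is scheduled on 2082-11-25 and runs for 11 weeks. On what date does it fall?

Advancing 11 weeks = 77 days from November 25, 2082.
November has 30 days, so 30 − 25 = 5 days remain after November 25, 2082; 77 − 5 = 72 left.
December 2082 has 31 days: 72 − 31 = 41 left.
January 2083 has 31 days: 41 − 31 = 10 left.
10 days into February 2083 → February 10, 2083.

February 10, 2083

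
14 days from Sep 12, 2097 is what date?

September 26, 2097

Counting forward 14 days from September 12, 2097.
September has 30 days; 12 + 14 = 26, still in September.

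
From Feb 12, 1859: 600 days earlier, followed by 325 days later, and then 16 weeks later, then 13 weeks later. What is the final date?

December 2, 1858

Going back 600 days from February 12, 1859:
Going back 12 days from February 12, 1859 reaches the end of the previous month; 600 − 12 = 588 left.
January 1859 has 31 days: 588 − 31 = 557 left.
December 1858 has 31 days: 557 − 31 = 526 left.
November 1858 has 30 days: 526 − 30 = 496 left.
October 1858 has 31 days: 496 − 31 = 465 left.
September 1858 has 30 days: 465 − 30 = 435 left.
August 1858 has 31 days: 435 − 31 = 404 left.
July 1858 has 31 days: 404 − 31 = 373 left.
June 1858 has 30 days: 373 − 30 = 343 left.
May 1858 has 31 days: 343 − 31 = 312 left.
April 1858 has 30 days: 312 − 30 = 282 left.
March 1858 has 31 days: 282 − 31 = 251 left.
February 1858 has 28 days (1858 is not a leap year): 251 − 28 = 223 left.
January 1858 has 31 days: 223 − 31 = 192 left.
December 1857 has 31 days: 192 − 31 = 161 left.
November 1857 has 30 days: 161 − 30 = 131 left.
October 1857 has 31 days: 131 − 31 = 100 left.
September 1857 has 30 days: 100 − 30 = 70 left.
August 1857 has 31 days: 70 − 31 = 39 left.
July 1857 has 31 days: 39 − 31 = 8 left.
June 1857 has 30 days; 30 − 8 = 22 → June 22, 1857.
Counting forward 325 days from June 22, 1857:
June has 30 days, so 30 − 22 = 8 days remain after June 22, 1857; 325 − 8 = 317 left.
July 1857 has 31 days: 317 − 31 = 286 left.
August 1857 has 31 days: 286 − 31 = 255 left.
September 1857 has 30 days: 255 − 30 = 225 left.
October 1857 has 31 days: 225 − 31 = 194 left.
November 1857 has 30 days: 194 − 30 = 164 left.
December 1857 has 31 days: 164 − 31 = 133 left.
January 1858 has 31 days: 133 − 31 = 102 left.
February 1858 has 28 days (1858 is not a leap year): 102 − 28 = 74 left.
March 1858 has 31 days: 74 − 31 = 43 left.
April 1858 has 30 days: 43 − 30 = 13 left.
13 days into May 1858 → May 13, 1858.
Counting forward 16 weeks (= 112 days) from May 13, 1858:
May has 31 days, so 31 − 13 = 18 days remain after May 13, 1858; 112 − 18 = 94 left.
June 1858 has 30 days: 94 − 30 = 64 left.
July 1858 has 31 days: 64 − 31 = 33 left.
August 1858 has 31 days: 33 − 31 = 2 left.
2 days into September 1858 → September 2, 1858.
Advancing 13 weeks (= 91 days) from September 2, 1858:
September has 30 days, so 30 − 2 = 28 days remain after September 2, 1858; 91 − 28 = 63 left.
October 1858 has 31 days: 63 − 31 = 32 left.
November 1858 has 30 days: 32 − 30 = 2 left.
2 days into December 1858 → December 2, 1858.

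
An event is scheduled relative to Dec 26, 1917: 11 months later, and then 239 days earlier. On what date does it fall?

April 1, 1918

Adding 11 months from December 26, 1917:
month 12 + 11 = 23, which is month 11 of year 1918 → November 1918.
Day 26 is valid in November, giving November 26, 1918.
Going back 239 days from November 26, 1918:
Going back 26 days from November 26, 1918 reaches the end of the previous month; 239 − 26 = 213 left.
October 1918 has 31 days: 213 − 31 = 182 left.
September 1918 has 30 days: 182 − 30 = 152 left.
August 1918 has 31 days: 152 − 31 = 121 left.
July 1918 has 31 days: 121 − 31 = 90 left.
June 1918 has 30 days: 90 − 30 = 60 left.
May 1918 has 31 days: 60 − 31 = 29 left.
April 1918 has 30 days; 30 − 29 = 1 → April 1, 1918.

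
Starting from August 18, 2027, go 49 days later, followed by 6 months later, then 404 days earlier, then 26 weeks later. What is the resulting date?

Advancing 49 days from August 18, 2027:
August has 31 days, so 31 − 18 = 13 days remain after August 18, 2027; 49 − 13 = 36 left.
September 2027 has 30 days: 36 − 30 = 6 left.
6 days into October 2027 → October 6, 2027.
Counting forward 6 months from October 6, 2027:
month 10 + 6 = 16, which is month 4 of year 2028 → April 2028.
Day 6 is valid in April, giving April 6, 2028.
Subtracting 404 days from April 6, 2028:
Going back 6 days from April 6, 2028 reaches the end of the previous month; 404 − 6 = 398 left.
March 2028 has 31 days: 398 − 31 = 367 left.
February 2028 has 29 days (2028 is a leap year): 367 − 29 = 338 left.
January 2028 has 31 days: 338 − 31 = 307 left.
December 2027 has 31 days: 307 − 31 = 276 left.
November 2027 has 30 days: 276 − 30 = 246 left.
October 2027 has 31 days: 246 − 31 = 215 left.
September 2027 has 30 days: 215 − 30 = 185 left.
August 2027 has 31 days: 185 − 31 = 154 left.
July 2027 has 31 days: 154 − 31 = 123 left.
June 2027 has 30 days: 123 − 30 = 93 left.
May 2027 has 31 days: 93 − 31 = 62 left.
April 2027 has 30 days: 62 − 30 = 32 left.
March 2027 has 31 days: 32 − 31 = 1 left.
February 2027 has 28 days; 28 − 1 = 27 → February 27, 2027.
Advancing 26 weeks (= 182 days) from February 27, 2027:
February has 28 days, so 28 − 27 = 1 day remains after February 27, 2027; 182 − 1 = 181 left.
March 2027 has 31 days: 181 − 31 = 150 left.
April 2027 has 30 days: 150 − 30 = 120 left.
May 2027 has 31 days: 120 − 31 = 89 left.
June 2027 has 30 days: 89 − 30 = 59 left.
July 2027 has 31 days: 59 − 31 = 28 left.
28 days into August 2027 → August 28, 2027.

August 28, 2027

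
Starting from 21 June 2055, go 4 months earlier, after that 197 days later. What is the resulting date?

September 6, 2055

Counting back 4 months from June 21, 2055:
month 6 − 4 = 2 → February 2055.
Day 21 is valid in February, giving February 21, 2055.
Advancing 197 days from February 21, 2055:
February has 28 days, so 28 − 21 = 7 days remain after February 21, 2055; 197 − 7 = 190 left.
March 2055 has 31 days: 190 − 31 = 159 left.
April 2055 has 30 days: 159 − 30 = 129 left.
May 2055 has 31 days: 129 − 31 = 98 left.
June 2055 has 30 days: 98 − 30 = 68 left.
July 2055 has 31 days: 68 − 31 = 37 left.
August 2055 has 31 days: 37 − 31 = 6 left.
6 days into September 2055 → September 6, 2055.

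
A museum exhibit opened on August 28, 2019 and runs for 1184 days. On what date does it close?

Adding 1184 days from August 28, 2019.
August has 31 days, so 31 − 28 = 3 days remain after August 28, 2019; 1184 − 3 = 1181 left.
September 2019 has 30 days: 1181 − 30 = 1151 left.
October 2019 has 31 days: 1151 − 31 = 1120 left.
November 2019 has 30 days: 1120 − 30 = 1090 left.
December 2019 has 31 days: 1090 − 31 = 1059 left.
January 2020 has 31 days: 1059 − 31 = 1028 left.
February 2020 has 29 days (2020 is a leap year): 1028 − 29 = 999 left.
March 2020 has 31 days: 999 − 31 = 968 left.
April 2020 has 30 days: 968 − 30 = 938 left.
May 2020 has 31 days: 938 − 31 = 907 left.
June 2020 has 30 days: 907 − 30 = 877 left.
July 2020 has 31 days: 877 − 31 = 846 left.
August 2020 has 31 days: 846 − 31 = 815 left.
September 2020 has 30 days: 815 − 30 = 785 left.
October 2020 has 31 days: 785 − 31 = 754 left.
November 2020 has 30 days: 754 − 30 = 724 left.
December 2020 has 31 days: 724 − 31 = 693 left.
January 2021 has 31 days: 693 − 31 = 662 left.
February 2021 has 28 days (2021 is not a leap year): 662 − 28 = 634 left.
March 2021 has 31 days: 634 − 31 = 603 left.
April 2021 has 30 days: 603 − 30 = 573 left.
May 2021 has 31 days: 573 − 31 = 542 left.
June 2021 has 30 days: 542 − 30 = 512 left.
July 2021 has 31 days: 512 − 31 = 481 left.
August 2021 has 31 days: 481 − 31 = 450 left.
September 2021 has 30 days: 450 − 30 = 420 left.
October 2021 has 31 days: 420 − 31 = 389 left.
November 2021 has 30 days: 389 − 30 = 359 left.
December 2021 has 31 days: 359 − 31 = 328 left.
January 2022 has 31 days: 328 − 31 = 297 left.
February 2022 has 28 days (2022 is not a leap year): 297 − 28 = 269 left.
March 2022 has 31 days: 269 − 31 = 238 left.
April 2022 has 30 days: 238 − 30 = 208 left.
May 2022 has 31 days: 208 − 31 = 177 left.
June 2022 has 30 days: 177 − 30 = 147 left.
July 2022 has 31 days: 147 − 31 = 116 left.
August 2022 has 31 days: 116 − 31 = 85 left.
September 2022 has 30 days: 85 − 30 = 55 left.
October 2022 has 31 days: 55 − 31 = 24 left.
24 days into November 2022 → November 24, 2022.

November 24, 2022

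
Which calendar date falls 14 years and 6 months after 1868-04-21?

October 21, 1882

Adding 14 years and 6 months from April 21, 1868.
+14 years → 1882; month 4 + 6 = 10 → October 1882.
Day 21 is valid in October, giving October 21, 1882.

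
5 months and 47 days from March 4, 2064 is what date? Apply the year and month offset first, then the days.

Counting forward 5 months and 47 days from March 4, 2064: first the month/year part, then the days.
month 3 + 5 = 8 → August 2064.
Day 4 is valid in August, giving August 4, 2064.
Now add 47 days from August 4, 2064.
August has 31 days, so 31 − 4 = 27 days remain after August 4, 2064; 47 − 27 = 20 left.
20 days into September 2064 → September 20, 2064.

September 20, 2064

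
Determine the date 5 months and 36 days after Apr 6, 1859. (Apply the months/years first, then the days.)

October 12, 1859

Advancing 5 months and 36 days from April 6, 1859: first the month/year part, then the days.
month 4 + 5 = 9 → September 1859.
Day 6 is valid in September, giving September 6, 1859.
Now add 36 days from September 6, 1859.
September has 30 days, so 30 − 6 = 24 days remain after September 6, 1859; 36 − 24 = 12 left.
12 days into October 1859 → October 12, 1859.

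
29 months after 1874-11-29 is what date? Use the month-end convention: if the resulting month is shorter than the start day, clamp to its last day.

Adding 29 months from November 29, 1874.
month 11 + 29 = 40, which is month 4 of year 1877 → April 1877.
Day 29 is valid in April, giving April 29, 1877.

April 29, 1877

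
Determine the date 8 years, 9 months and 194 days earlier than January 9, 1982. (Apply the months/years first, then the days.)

September 27, 1972

Going back 8 years, 9 months and 194 days from January 9, 1982: first the month/year part, then the days.
-8 years → 1974; month 1 − 9 = -8, which is month 4 of year 1973 → April 1973.
Day 9 is valid in April, giving April 9, 1973.
Now subtract 194 days from April 9, 1973.
Going back 9 days from April 9, 1973 reaches the end of the previous month; 194 − 9 = 185 left.
March 1973 has 31 days: 185 − 31 = 154 left.
February 1973 has 28 days (1973 is not a leap year): 154 − 28 = 126 left.
January 1973 has 31 days: 126 − 31 = 95 left.
December 1972 has 31 days: 95 − 31 = 64 left.
November 1972 has 30 days: 64 − 30 = 34 left.
October 1972 has 31 days: 34 − 31 = 3 left.
September 1972 has 30 days; 30 − 3 = 27 → September 27, 1972.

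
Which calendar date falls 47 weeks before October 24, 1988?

Subtracting 47 weeks = 329 days from October 24, 1988.
Going back 24 days from October 24, 1988 reaches the end of the previous month; 329 − 24 = 305 left.
September 1988 has 30 days: 305 − 30 = 275 left.
August 1988 has 31 days: 275 − 31 = 244 left.
July 1988 has 31 days: 244 − 31 = 213 left.
June 1988 has 30 days: 213 − 30 = 183 left.
May 1988 has 31 days: 183 − 31 = 152 left.
April 1988 has 30 days: 152 − 30 = 122 left.
March 1988 has 31 days: 122 − 31 = 91 left.
February 1988 has 29 days (1988 is a leap year): 91 − 29 = 62 left.
January 1988 has 31 days: 62 − 31 = 31 left.
December 1987 has 31 days: 31 − 31 = 0 left.
November 1987 has 30 days; 30 − 0 = 30 → November 30, 1987.

November 30, 1987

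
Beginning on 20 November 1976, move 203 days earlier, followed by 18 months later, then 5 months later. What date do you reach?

April 1, 1978

Subtracting 203 days from November 20, 1976:
Going back 20 days from November 20, 1976 reaches the end of the previous month; 203 − 20 = 183 left.
October 1976 has 31 days: 183 − 31 = 152 left.
September 1976 has 30 days: 152 − 30 = 122 left.
August 1976 has 31 days: 122 − 31 = 91 left.
July 1976 has 31 days: 91 − 31 = 60 left.
June 1976 has 30 days: 60 − 30 = 30 left.
May 1976 has 31 days; 31 − 30 = 1 → May 1, 1976.
Adding 18 months from May 1, 1976:
month 5 + 18 = 23, which is month 11 of year 1977 → November 1977.
Day 1 is valid in November, giving November 1, 1977.
Adding 5 months from November 1, 1977:
month 11 + 5 = 16, which is month 4 of year 1978 → April 1978.
Day 1 is valid in April, giving April 1, 1978.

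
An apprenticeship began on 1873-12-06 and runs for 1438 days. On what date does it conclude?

November 13, 1877

Advancing 1438 days from December 6, 1873.
December has 31 days, so 31 − 6 = 25 days remain after December 6, 1873; 1438 − 25 = 1413 left.
January 1874 has 31 days: 1413 − 31 = 1382 left.
February 1874 has 28 days (1874 is not a leap year): 1382 − 28 = 1354 left.
March 1874 has 31 days: 1354 − 31 = 1323 left.
April 1874 has 30 days: 1323 − 30 = 1293 left.
May 1874 has 31 days: 1293 − 31 = 1262 left.
June 1874 has 30 days: 1262 − 30 = 1232 left.
July 1874 has 31 days: 1232 − 31 = 1201 left.
August 1874 has 31 days: 1201 − 31 = 1170 left.
September 1874 has 30 days: 1170 − 30 = 1140 left.
October 1874 has 31 days: 1140 − 31 = 1109 left.
November 1874 has 30 days: 1109 − 30 = 1079 left.
December 1874 has 31 days: 1079 − 31 = 1048 left.
January 1875 has 31 days: 1048 − 31 = 1017 left.
February 1875 has 28 days (1875 is not a leap year): 1017 − 28 = 989 left.
March 1875 has 31 days: 989 − 31 = 958 left.
April 1875 has 30 days: 958 − 30 = 928 left.
May 1875 has 31 days: 928 − 31 = 897 left.
June 1875 has 30 days: 897 − 30 = 867 left.
July 1875 has 31 days: 867 − 31 = 836 left.
August 1875 has 31 days: 836 − 31 = 805 left.
September 1875 has 30 days: 805 − 30 = 775 left.
October 1875 has 31 days: 775 − 31 = 744 left.
November 1875 has 30 days: 744 − 30 = 714 left.
December 1875 has 31 days: 714 − 31 = 683 left.
January 1876 has 31 days: 683 − 31 = 652 left.
February 1876 has 29 days (1876 is a leap year): 652 − 29 = 623 left.
March 1876 has 31 days: 623 − 31 = 592 left.
April 1876 has 30 days: 592 − 30 = 562 left.
May 1876 has 31 days: 562 − 31 = 531 left.
June 1876 has 30 days: 531 − 30 = 501 left.
July 1876 has 31 days: 501 − 31 = 470 left.
August 1876 has 31 days: 470 − 31 = 439 left.
September 1876 has 30 days: 439 − 30 = 409 left.
October 1876 has 31 days: 409 − 31 = 378 left.
November 1876 has 30 days: 378 − 30 = 348 left.
December 1876 has 31 days: 348 − 31 = 317 left.
January 1877 has 31 days: 317 − 31 = 286 left.
February 1877 has 28 days (1877 is not a leap year): 286 − 28 = 258 left.
March 1877 has 31 days: 258 − 31 = 227 left.
April 1877 has 30 days: 227 − 30 = 197 left.
May 1877 has 31 days: 197 − 31 = 166 left.
June 1877 has 30 days: 166 − 30 = 136 left.
July 1877 has 31 days: 136 − 31 = 105 left.
August 1877 has 31 days: 105 − 31 = 74 left.
September 1877 has 30 days: 74 − 30 = 44 left.
October 1877 has 31 days: 44 − 31 = 13 left.
13 days into November 1877 → November 13, 1877.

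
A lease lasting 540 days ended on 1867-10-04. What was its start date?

April 12, 1866

Going back 540 days from October 4, 1867.
Going back 4 days from October 4, 1867 reaches the end of the previous month; 540 − 4 = 536 left.
September 1867 has 30 days: 536 − 30 = 506 left.
August 1867 has 31 days: 506 − 31 = 475 left.
July 1867 has 31 days: 475 − 31 = 444 left.
June 1867 has 30 days: 444 − 30 = 414 left.
May 1867 has 31 days: 414 − 31 = 383 left.
April 1867 has 30 days: 383 − 30 = 353 left.
March 1867 has 31 days: 353 − 31 = 322 left.
February 1867 has 28 days (1867 is not a leap year): 322 − 28 = 294 left.
January 1867 has 31 days: 294 − 31 = 263 left.
December 1866 has 31 days: 263 − 31 = 232 left.
November 1866 has 30 days: 232 − 30 = 202 left.
October 1866 has 31 days: 202 − 31 = 171 left.
September 1866 has 30 days: 171 − 30 = 141 left.
August 1866 has 31 days: 141 − 31 = 110 left.
July 1866 has 31 days: 110 − 31 = 79 left.
June 1866 has 30 days: 79 − 30 = 49 left.
May 1866 has 31 days: 49 − 31 = 18 left.
April 1866 has 30 days; 30 − 18 = 12 → April 12, 1866.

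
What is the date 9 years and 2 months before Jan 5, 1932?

November 5, 1922

Counting back 9 years and 2 months from January 5, 1932.
-9 years → 1923; month 1 − 2 = -1, which is month 11 of year 1922 → November 1922.
Day 5 is valid in November, giving November 5, 1922.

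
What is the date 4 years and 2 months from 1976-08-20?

October 20, 1980

Counting forward 4 years and 2 months from August 20, 1976.
+4 years → 1980; month 8 + 2 = 10 → October 1980.
Day 20 is valid in October, giving October 20, 1980.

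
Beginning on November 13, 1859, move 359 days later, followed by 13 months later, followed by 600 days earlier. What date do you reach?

April 15, 1860

Counting forward 359 days from November 13, 1859:
November has 30 days, so 30 − 13 = 17 days remain after November 13, 1859; 359 − 17 = 342 left.
December 1859 has 31 days: 342 − 31 = 311 left.
January 1860 has 31 days: 311 − 31 = 280 left.
February 1860 has 29 days (1860 is a leap year): 280 − 29 = 251 left.
March 1860 has 31 days: 251 − 31 = 220 left.
April 1860 has 30 days: 220 − 30 = 190 left.
May 1860 has 31 days: 190 − 31 = 159 left.
June 1860 has 30 days: 159 − 30 = 129 left.
July 1860 has 31 days: 129 − 31 = 98 left.
August 1860 has 31 days: 98 − 31 = 67 left.
September 1860 has 30 days: 67 − 30 = 37 left.
October 1860 has 31 days: 37 − 31 = 6 left.
6 days into November 1860 → November 6, 1860.
Advancing 13 months from November 6, 1860:
month 11 + 13 = 24, which is month 12 of year 1861 → December 1861.
Day 6 is valid in December, giving December 6, 1861.
Going back 600 days from December 6, 1861:
Going back 6 days from December 6, 1861 reaches the end of the previous month; 600 − 6 = 594 left.
November 1861 has 30 days: 594 − 30 = 564 left.
October 1861 has 31 days: 564 − 31 = 533 left.
September 1861 has 30 days: 533 − 30 = 503 left.
August 1861 has 31 days: 503 − 31 = 472 left.
July 1861 has 31 days: 472 − 31 = 441 left.
June 1861 has 30 days: 441 − 30 = 411 left.
May 1861 has 31 days: 411 − 31 = 380 left.
April 1861 has 30 days: 380 − 30 = 350 left.
March 1861 has 31 days: 350 − 31 = 319 left.
February 1861 has 28 days (1861 is not a leap year): 319 − 28 = 291 left.
January 1861 has 31 days: 291 − 31 = 260 left.
December 1860 has 31 days: 260 − 31 = 229 left.
November 1860 has 30 days: 229 − 30 = 199 left.
October 1860 has 31 days: 199 − 31 = 168 left.
September 1860 has 30 days: 168 − 30 = 138 left.
August 1860 has 31 days: 138 − 31 = 107 left.
July 1860 has 31 days: 107 − 31 = 76 left.
June 1860 has 30 days: 76 − 30 = 46 left.
May 1860 has 31 days: 46 − 31 = 15 left.
April 1860 has 30 days; 30 − 15 = 15 → April 15, 1860.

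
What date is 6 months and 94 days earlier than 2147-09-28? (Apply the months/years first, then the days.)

Going back 6 months and 94 days from September 28, 2147: first the month/year part, then the days.
month 9 − 6 = 3 → March 2147.
Day 28 is valid in March, giving March 28, 2147.
Now subtract 94 days from March 28, 2147.
Going back 28 days from March 28, 2147 reaches the end of the previous month; 94 − 28 = 66 left.
February 2147 has 28 days (2147 is not a leap year): 66 − 28 = 38 left.
January 2147 has 31 days: 38 − 31 = 7 left.
December 2146 has 31 days; 31 − 7 = 24 → December 24, 2146.

December 24, 2146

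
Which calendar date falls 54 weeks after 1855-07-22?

Adding 54 weeks = 378 days from July 22, 1855.
July has 31 days, so 31 − 22 = 9 days remain after July 22, 1855; 378 − 9 = 369 left.
August 1855 has 31 days: 369 − 31 = 338 left.
September 1855 has 30 days: 338 − 30 = 308 left.
October 1855 has 31 days: 308 − 31 = 277 left.
November 1855 has 30 days: 277 − 30 = 247 left.
December 1855 has 31 days: 247 − 31 = 216 left.
January 1856 has 31 days: 216 − 31 = 185 left.
February 1856 has 29 days (1856 is a leap year): 185 − 29 = 156 left.
March 1856 has 31 days: 156 − 31 = 125 left.
April 1856 has 30 days: 125 − 30 = 95 left.
May 1856 has 31 days: 95 − 31 = 64 left.
June 1856 has 30 days: 64 − 30 = 34 left.
July 1856 has 31 days: 34 − 31 = 3 left.
3 days into August 1856 → August 3, 1856.

August 3, 1856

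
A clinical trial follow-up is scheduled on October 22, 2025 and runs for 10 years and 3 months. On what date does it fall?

January 22, 2036

Adding 10 years and 3 months from October 22, 2025.
+10 years → 2035; month 10 + 3 = 13, which is month 1 of year 2036 → January 2036.
Day 22 is valid in January, giving January 22, 2036.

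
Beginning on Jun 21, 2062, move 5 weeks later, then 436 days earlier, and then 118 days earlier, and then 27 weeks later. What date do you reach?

Advancing 5 weeks (= 35 days) from June 21, 2062:
June has 30 days, so 30 − 21 = 9 days remain after June 21, 2062; 35 − 9 = 26 left.
26 days into July 2062 → July 26, 2062.
Going back 436 days from July 26, 2062:
Going back 26 days from July 26, 2062 reaches the end of the previous month; 436 − 26 = 410 left.
June 2062 has 30 days: 410 − 30 = 380 left.
May 2062 has 31 days: 380 − 31 = 349 left.
April 2062 has 30 days: 349 − 30 = 319 left.
March 2062 has 31 days: 319 − 31 = 288 left.
February 2062 has 28 days (2062 is not a leap year): 288 − 28 = 260 left.
January 2062 has 31 days: 260 − 31 = 229 left.
December 2061 has 31 days: 229 − 31 = 198 left.
November 2061 has 30 days: 198 − 30 = 168 left.
October 2061 has 31 days: 168 − 31 = 137 left.
September 2061 has 30 days: 137 − 30 = 107 left.
August 2061 has 31 days: 107 − 31 = 76 left.
July 2061 has 31 days: 76 − 31 = 45 left.
June 2061 has 30 days: 45 − 30 = 15 left.
May 2061 has 31 days; 31 − 15 = 16 → May 16, 2061.
Going back 118 days from May 16, 2061:
Going back 16 days from May 16, 2061 reaches the end of the previous month; 118 − 16 = 102 left.
April 2061 has 30 days: 102 − 30 = 72 left.
March 2061 has 31 days: 72 − 31 = 41 left.
February 2061 has 28 days (2061 is not a leap year): 41 − 28 = 13 left.
January 2061 has 31 days; 31 − 13 = 18 → January 18, 2061.
Adding 27 weeks (= 189 days) from January 18, 2061:
January has 31 days, so 31 − 18 = 13 days remain after January 18, 2061; 189 − 13 = 176 left.
February 2061 has 28 days (2061 is not a leap year): 176 − 28 = 148 left.
March 2061 has 31 days: 148 − 31 = 117 left.
April 2061 has 30 days: 117 − 30 = 87 left.
May 2061 has 31 days: 87 − 31 = 56 left.
June 2061 has 30 days: 56 − 30 = 26 left.
26 days into July 2061 → July 26, 2061.

July 26, 2061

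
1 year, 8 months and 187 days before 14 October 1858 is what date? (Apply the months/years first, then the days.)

Counting back 1 year, 8 months and 187 days from October 14, 1858: first the month/year part, then the days.
-1 year → 1857; month 10 − 8 = 2 → February 1857.
Day 14 is valid in February, giving February 14, 1857.
Now subtract 187 days from February 14, 1857.
Going back 14 days from February 14, 1857 reaches the end of the previous month; 187 − 14 = 173 left.
January 1857 has 31 days: 173 − 31 = 142 left.
December 1856 has 31 days: 142 − 31 = 111 left.
November 1856 has 30 days: 111 − 30 = 81 left.
October 1856 has 31 days: 81 − 31 = 50 left.
September 1856 has 30 days: 50 − 30 = 20 left.
August 1856 has 31 days; 31 − 20 = 11 → August 11, 1856.

August 11, 1856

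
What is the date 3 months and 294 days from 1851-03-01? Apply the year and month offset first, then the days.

Counting forward 3 months and 294 days from March 1, 1851: first the month/year part, then the days.
month 3 + 3 = 6 → June 1851.
Day 1 is valid in June, giving June 1, 1851.
Now add 294 days from June 1, 1851.
June has 30 days, so 30 − 1 = 29 days remain after June 1, 1851; 294 − 29 = 265 left.
July 1851 has 31 days: 265 − 31 = 234 left.
August 1851 has 31 days: 234 − 31 = 203 left.
September 1851 has 30 days: 203 − 30 = 173 left.
October 1851 has 31 days: 173 − 31 = 142 left.
November 1851 has 30 days: 142 − 30 = 112 left.
December 1851 has 31 days: 112 − 31 = 81 left.
January 1852 has 31 days: 81 − 31 = 50 left.
February 1852 has 29 days (1852 is a leap year): 50 − 29 = 21 left.
21 days into March 1852 → March 21, 1852.

March 21, 1852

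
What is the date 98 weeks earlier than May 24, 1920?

Going back 98 weeks = 686 days from May 24, 1920.
Going back 24 days from May 24, 1920 reaches the end of the previous month; 686 − 24 = 662 left.
April 1920 has 30 days: 662 − 30 = 632 left.
March 1920 has 31 days: 632 − 31 = 601 left.
February 1920 has 29 days (1920 is a leap year): 601 − 29 = 572 left.
January 1920 has 31 days: 572 − 31 = 541 left.
December 1919 has 31 days: 541 − 31 = 510 left.
November 1919 has 30 days: 510 − 30 = 480 left.
October 1919 has 31 days: 480 − 31 = 449 left.
September 1919 has 30 days: 449 − 30 = 419 left.
August 1919 has 31 days: 419 − 31 = 388 left.
July 1919 has 31 days: 388 − 31 = 357 left.
June 1919 has 30 days: 357 − 30 = 327 left.
May 1919 has 31 days: 327 − 31 = 296 left.
April 1919 has 30 days: 296 − 30 = 266 left.
March 1919 has 31 days: 266 − 31 = 235 left.
February 1919 has 28 days (1919 is not a leap year): 235 − 28 = 207 left.
January 1919 has 31 days: 207 − 31 = 176 left.
December 1918 has 31 days: 176 − 31 = 145 left.
November 1918 has 30 days: 145 − 30 = 115 left.
October 1918 has 31 days: 115 − 31 = 84 left.
September 1918 has 30 days: 84 − 30 = 54 left.
August 1918 has 31 days: 54 − 31 = 23 left.
July 1918 has 31 days; 31 − 23 = 8 → July 8, 1918.

July 8, 1918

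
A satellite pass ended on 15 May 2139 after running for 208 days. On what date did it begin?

October 19, 2138

Going back 208 days from May 15, 2139.
Going back 15 days from May 15, 2139 reaches the end of the previous month; 208 − 15 = 193 left.
April 2139 has 30 days: 193 − 30 = 163 left.
March 2139 has 31 days: 163 − 31 = 132 left.
February 2139 has 28 days (2139 is not a leap year): 132 − 28 = 104 left.
January 2139 has 31 days: 104 − 31 = 73 left.
December 2138 has 31 days: 73 − 31 = 42 left.
November 2138 has 30 days: 42 − 30 = 12 left.
October 2138 has 31 days; 31 − 12 = 19 → October 19, 2138.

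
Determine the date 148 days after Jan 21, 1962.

Adding 148 days from January 21, 1962.
January has 31 days, so 31 − 21 = 10 days remain after January 21, 1962; 148 − 10 = 138 left.
February 1962 has 28 days (1962 is not a leap year): 138 − 28 = 110 left.
March 1962 has 31 days: 110 − 31 = 79 left.
April 1962 has 30 days: 79 − 30 = 49 left.
May 1962 has 31 days: 49 − 31 = 18 left.
18 days into June 1962 → June 18, 1962.

June 18, 1962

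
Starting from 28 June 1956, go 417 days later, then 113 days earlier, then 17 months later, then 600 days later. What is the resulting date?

Counting forward 417 days from June 28, 1956:
June has 30 days, so 30 − 28 = 2 days remain after June 28, 1956; 417 − 2 = 415 left.
July 1956 has 31 days: 415 − 31 = 384 left.
August 1956 has 31 days: 384 − 31 = 353 left.
September 1956 has 30 days: 353 − 30 = 323 left.
October 1956 has 31 days: 323 − 31 = 292 left.
November 1956 has 30 days: 292 − 30 = 262 left.
December 1956 has 31 days: 262 − 31 = 231 left.
January 1957 has 31 days: 231 − 31 = 200 left.
February 1957 has 28 days (1957 is not a leap year): 200 − 28 = 172 left.
March 1957 has 31 days: 172 − 31 = 141 left.
April 1957 has 30 days: 141 − 30 = 111 left.
May 1957 has 31 days: 111 − 31 = 80 left.
June 1957 has 30 days: 80 − 30 = 50 left.
July 1957 has 31 days: 50 − 31 = 19 left.
19 days into August 1957 → August 19, 1957.
Going back 113 days from August 19, 1957:
Going back 19 days from August 19, 1957 reaches the end of the previous month; 113 − 19 = 94 left.
July 1957 has 31 days: 94 − 31 = 63 left.
June 1957 has 30 days: 63 − 30 = 33 left.
May 1957 has 31 days: 33 − 31 = 2 left.
April 1957 has 30 days; 30 − 2 = 28 → April 28, 1957.
Advancing 17 months from April 28, 1957:
month 4 + 17 = 21, which is month 9 of year 1958 → September 1958.
Day 28 is valid in September, giving September 28, 1958.
Counting forward 600 days from September 28, 1958:
September has 30 days, so 30 − 28 = 2 days remain after September 28, 1958; 600 − 2 = 598 left.
October 1958 has 31 days: 598 − 31 = 567 left.
November 1958 has 30 days: 567 − 30 = 537 left.
December 1958 has 31 days: 537 − 31 = 506 left.
January 1959 has 31 days: 506 − 31 = 475 left.
February 1959 has 28 days (1959 is not a leap year): 475 − 28 = 447 left.
March 1959 has 31 days: 447 − 31 = 416 left.
April 1959 has 30 days: 416 − 30 = 386 left.
May 1959 has 31 days: 386 − 31 = 355 left.
June 1959 has 30 days: 355 − 30 = 325 left.
July 1959 has 31 days: 325 − 31 = 294 left.
August 1959 has 31 days: 294 − 31 = 263 left.
September 1959 has 30 days: 263 − 30 = 233 left.
October 1959 has 31 days: 233 − 31 = 202 left.
November 1959 has 30 days: 202 − 30 = 172 left.
December 1959 has 31 days: 172 − 31 = 141 left.
January 1960 has 31 days: 141 − 31 = 110 left.
February 1960 has 29 days (1960 is a leap year): 110 − 29 = 81 left.
March 1960 has 31 days: 81 − 31 = 50 left.
April 1960 has 30 days: 50 − 30 = 20 left.
20 days into May 1960 → May 20, 1960.

May 20, 1960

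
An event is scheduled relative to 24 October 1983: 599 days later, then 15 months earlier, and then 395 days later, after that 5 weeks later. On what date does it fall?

May 18, 1985

Advancing 599 days from October 24, 1983:
October has 31 days, so 31 − 24 = 7 days remain after October 24, 1983; 599 − 7 = 592 left.
November 1983 has 30 days: 592 − 30 = 562 left.
December 1983 has 31 days: 562 − 31 = 531 left.
January 1984 has 31 days: 531 − 31 = 500 left.
February 1984 has 29 days (1984 is a leap year): 500 − 29 = 471 left.
March 1984 has 31 days: 471 − 31 = 440 left.
April 1984 has 30 days: 440 − 30 = 410 left.
May 1984 has 31 days: 410 − 31 = 379 left.
June 1984 has 30 days: 379 − 30 = 349 left.
July 1984 has 31 days: 349 − 31 = 318 left.
August 1984 has 31 days: 318 − 31 = 287 left.
September 1984 has 30 days: 287 − 30 = 257 left.
October 1984 has 31 days: 257 − 31 = 226 left.
November 1984 has 30 days: 226 − 30 = 196 left.
December 1984 has 31 days: 196 − 31 = 165 left.
January 1985 has 31 days: 165 − 31 = 134 left.
February 1985 has 28 days (1985 is not a leap year): 134 − 28 = 106 left.
March 1985 has 31 days: 106 − 31 = 75 left.
April 1985 has 30 days: 75 − 30 = 45 left.
May 1985 has 31 days: 45 − 31 = 14 left.
14 days into June 1985 → June 14, 1985.
Subtracting 15 months from June 14, 1985:
month 6 − 15 = -9, which is month 3 of year 1984 → March 1984.
Day 14 is valid in March, giving March 14, 1984.
Counting forward 395 days from March 14, 1984:
March has 31 days, so 31 − 14 = 17 days remain after March 14, 1984; 395 − 17 = 378 left.
April 1984 has 30 days: 378 − 30 = 348 left.
May 1984 has 31 days: 348 − 31 = 317 left.
June 1984 has 30 days: 317 − 30 = 287 left.
July 1984 has 31 days: 287 − 31 = 256 left.
August 1984 has 31 days: 256 − 31 = 225 left.
September 1984 has 30 days: 225 − 30 = 195 left.
October 1984 has 31 days: 195 − 31 = 164 left.
November 1984 has 30 days: 164 − 30 = 134 left.
December 1984 has 31 days: 134 − 31 = 103 left.
January 1985 has 31 days: 103 − 31 = 72 left.
February 1985 has 28 days (1985 is not a leap year): 72 − 28 = 44 left.
March 1985 has 31 days: 44 − 31 = 13 left.
13 days into April 1985 → April 13, 1985.
Adding 5 weeks (= 35 days) from April 13, 1985:
April has 30 days, so 30 − 13 = 17 days remain after April 13, 1985; 35 − 17 = 18 left.
18 days into May 1985 → May 18, 1985.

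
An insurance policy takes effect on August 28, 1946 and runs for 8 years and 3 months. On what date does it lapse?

November 28, 1954

Adding 8 years and 3 months from August 28, 1946.
+8 years → 1954; month 8 + 3 = 11 → November 1954.
Day 28 is valid in November, giving November 28, 1954.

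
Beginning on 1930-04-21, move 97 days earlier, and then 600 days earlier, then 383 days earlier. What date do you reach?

May 7, 1927

Going back 97 days from April 21, 1930:
Going back 21 days from April 21, 1930 reaches the end of the previous month; 97 − 21 = 76 left.
March 1930 has 31 days: 76 − 31 = 45 left.
February 1930 has 28 days (1930 is not a leap year): 45 − 28 = 17 left.
January 1930 has 31 days; 31 − 17 = 14 → January 14, 1930.
Counting back 600 days from January 14, 1930:
Going back 14 days from January 14, 1930 reaches the end of the previous month; 600 − 14 = 586 left.
December 1929 has 31 days: 586 − 31 = 555 left.
November 1929 has 30 days: 555 − 30 = 525 left.
October 1929 has 31 days: 525 − 31 = 494 left.
September 1929 has 30 days: 494 − 30 = 464 left.
August 1929 has 31 days: 464 − 31 = 433 left.
July 1929 has 31 days: 433 − 31 = 402 left.
June 1929 has 30 days: 402 − 30 = 372 left.
May 1929 has 31 days: 372 − 31 = 341 left.
April 1929 has 30 days: 341 − 30 = 311 left.
March 1929 has 31 days: 311 − 31 = 280 left.
February 1929 has 28 days (1929 is not a leap year): 280 − 28 = 252 left.
January 1929 has 31 days: 252 − 31 = 221 left.
December 1928 has 31 days: 221 − 31 = 190 left.
November 1928 has 30 days: 190 − 30 = 160 left.
October 1928 has 31 days: 160 − 31 = 129 left.
September 1928 has 30 days: 129 − 30 = 99 left.
August 1928 has 31 days: 99 − 31 = 68 left.
July 1928 has 31 days: 68 − 31 = 37 left.
June 1928 has 30 days: 37 − 30 = 7 left.
May 1928 has 31 days; 31 − 7 = 24 → May 24, 1928.
Counting back 383 days from May 24, 1928:
Going back 24 days from May 24, 1928 reaches the end of the previous month; 383 − 24 = 359 left.
April 1928 has 30 days: 359 − 30 = 329 left.
March 1928 has 31 days: 329 − 31 = 298 left.
February 1928 has 29 days (1928 is a leap year): 298 − 29 = 269 left.
January 1928 has 31 days: 269 − 31 = 238 left.
December 1927 has 31 days: 238 − 31 = 207 left.
November 1927 has 30 days: 207 − 30 = 177 left.
October 1927 has 31 days: 177 − 31 = 146 left.
September 1927 has 30 days: 146 − 30 = 116 left.
August 1927 has 31 days: 116 − 31 = 85 left.
July 1927 has 31 days: 85 − 31 = 54 left.
June 1927 has 30 days: 54 − 30 = 24 left.
May 1927 has 31 days; 31 − 24 = 7 → May 7, 1927.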